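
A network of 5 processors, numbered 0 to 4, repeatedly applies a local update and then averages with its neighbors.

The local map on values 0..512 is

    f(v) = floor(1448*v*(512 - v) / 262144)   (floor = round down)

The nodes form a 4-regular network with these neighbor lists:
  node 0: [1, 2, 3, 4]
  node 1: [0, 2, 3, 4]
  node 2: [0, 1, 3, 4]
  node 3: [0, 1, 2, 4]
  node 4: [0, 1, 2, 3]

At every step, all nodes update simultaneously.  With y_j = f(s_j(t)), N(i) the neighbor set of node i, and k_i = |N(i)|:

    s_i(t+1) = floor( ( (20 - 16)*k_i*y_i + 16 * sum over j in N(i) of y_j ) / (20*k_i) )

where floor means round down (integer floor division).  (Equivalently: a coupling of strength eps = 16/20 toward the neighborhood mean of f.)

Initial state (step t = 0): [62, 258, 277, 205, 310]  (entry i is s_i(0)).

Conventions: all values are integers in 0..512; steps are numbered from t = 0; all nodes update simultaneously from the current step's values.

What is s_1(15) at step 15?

Answer: s_1(15) = 330

Derivation:
t=0: [62, 258, 277, 205, 310]
t=1: [313, 313, 313, 313, 313]
t=2: [344, 344, 344, 344, 344]
t=3: [319, 319, 319, 319, 319]
t=4: [340, 340, 340, 340, 340]
t=5: [323, 323, 323, 323, 323]
t=6: [337, 337, 337, 337, 337]
t=7: [325, 325, 325, 325, 325]
t=8: [335, 335, 335, 335, 335]
t=9: [327, 327, 327, 327, 327]
t=10: [334, 334, 334, 334, 334]
t=11: [328, 328, 328, 328, 328]
t=12: [333, 333, 333, 333, 333]
t=13: [329, 329, 329, 329, 329]
t=14: [332, 332, 332, 332, 332]
t=15: [330, 330, 330, 330, 330]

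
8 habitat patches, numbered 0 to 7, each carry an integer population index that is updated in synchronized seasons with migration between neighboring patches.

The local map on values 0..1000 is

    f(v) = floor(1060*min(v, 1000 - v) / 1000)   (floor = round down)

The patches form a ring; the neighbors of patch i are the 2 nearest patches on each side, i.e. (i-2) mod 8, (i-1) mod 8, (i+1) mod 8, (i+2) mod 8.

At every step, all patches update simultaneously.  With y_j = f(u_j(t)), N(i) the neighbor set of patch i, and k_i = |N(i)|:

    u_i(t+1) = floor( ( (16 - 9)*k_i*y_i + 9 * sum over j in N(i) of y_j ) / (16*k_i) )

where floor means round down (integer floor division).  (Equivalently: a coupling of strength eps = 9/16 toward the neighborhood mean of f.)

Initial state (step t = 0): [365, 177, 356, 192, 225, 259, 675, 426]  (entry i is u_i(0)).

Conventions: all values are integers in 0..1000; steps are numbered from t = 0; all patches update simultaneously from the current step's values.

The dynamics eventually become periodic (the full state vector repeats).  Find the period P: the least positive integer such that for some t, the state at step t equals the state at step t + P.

Answer: 6
Key observation: The state at step 21, [527, 527, 527, 527, 527, 527, 527, 527], reappears at step 27 — and no state repeats earlier — so the cycle the system enters has period 6.

Derivation:
t=0: [365, 177, 356, 192, 225, 259, 675, 426]
t=1: [359, 281, 307, 240, 272, 293, 340, 364]
t=2: [358, 318, 313, 282, 301, 316, 349, 357]
t=3: [364, 342, 332, 316, 326, 337, 359, 364]
t=4: [376, 362, 354, 345, 350, 359, 373, 377]
t=5: [392, 383, 377, 371, 375, 381, 390, 393]
t=6: [411, 405, 400, 397, 399, 403, 410, 412]
t=7: [432, 428, 425, 423, 424, 427, 431, 433]
t=8: [455, 453, 450, 449, 450, 452, 454, 456]
t=9: [481, 479, 477, 476, 477, 479, 480, 481]
t=10: [508, 506, 505, 505, 505, 506, 507, 508]
t=11: [521, 522, 523, 523, 523, 522, 522, 521]
t=12: [506, 506, 505, 505, 505, 505, 506, 506]
t=13: [523, 523, 523, 523, 523, 523, 523, 523]
t=14: [505, 505, 505, 505, 505, 505, 505, 505]
t=15: [524, 524, 524, 524, 524, 524, 524, 524]
t=16: [504, 504, 504, 504, 504, 504, 504, 504]
t=17: [525, 525, 525, 525, 525, 525, 525, 525]
t=18: [503, 503, 503, 503, 503, 503, 503, 503]
t=19: [526, 526, 526, 526, 526, 526, 526, 526]
t=20: [502, 502, 502, 502, 502, 502, 502, 502]
t=21: [527, 527, 527, 527, 527, 527, 527, 527]
t=22: [501, 501, 501, 501, 501, 501, 501, 501]
t=23: [528, 528, 528, 528, 528, 528, 528, 528]
t=24: [500, 500, 500, 500, 500, 500, 500, 500]
t=25: [530, 530, 530, 530, 530, 530, 530, 530]
t=26: [498, 498, 498, 498, 498, 498, 498, 498]
t=27: [527, 527, 527, 527, 527, 527, 527, 527]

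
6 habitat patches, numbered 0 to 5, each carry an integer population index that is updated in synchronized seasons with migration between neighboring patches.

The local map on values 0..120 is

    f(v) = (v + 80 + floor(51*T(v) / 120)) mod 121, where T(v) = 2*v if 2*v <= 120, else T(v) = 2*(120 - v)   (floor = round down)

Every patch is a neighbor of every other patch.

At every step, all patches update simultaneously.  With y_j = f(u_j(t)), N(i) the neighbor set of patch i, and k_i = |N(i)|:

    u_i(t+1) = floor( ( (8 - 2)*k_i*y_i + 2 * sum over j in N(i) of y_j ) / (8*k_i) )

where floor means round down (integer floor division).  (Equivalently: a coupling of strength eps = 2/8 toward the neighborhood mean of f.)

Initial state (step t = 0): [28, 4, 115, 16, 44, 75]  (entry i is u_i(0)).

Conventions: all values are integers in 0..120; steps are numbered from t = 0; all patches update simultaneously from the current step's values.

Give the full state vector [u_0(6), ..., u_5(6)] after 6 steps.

Answer: [71, 71, 71, 71, 71, 71]

Derivation:
t=0: [28, 4, 115, 16, 44, 75]
t=1: [26, 80, 74, 96, 47, 70]
t=2: [22, 68, 67, 69, 48, 66]
t=3: [106, 72, 72, 72, 55, 71]
t=4: [74, 70, 70, 70, 63, 70]
t=5: [71, 71, 71, 71, 70, 71]
t=6: [71, 71, 71, 71, 71, 71]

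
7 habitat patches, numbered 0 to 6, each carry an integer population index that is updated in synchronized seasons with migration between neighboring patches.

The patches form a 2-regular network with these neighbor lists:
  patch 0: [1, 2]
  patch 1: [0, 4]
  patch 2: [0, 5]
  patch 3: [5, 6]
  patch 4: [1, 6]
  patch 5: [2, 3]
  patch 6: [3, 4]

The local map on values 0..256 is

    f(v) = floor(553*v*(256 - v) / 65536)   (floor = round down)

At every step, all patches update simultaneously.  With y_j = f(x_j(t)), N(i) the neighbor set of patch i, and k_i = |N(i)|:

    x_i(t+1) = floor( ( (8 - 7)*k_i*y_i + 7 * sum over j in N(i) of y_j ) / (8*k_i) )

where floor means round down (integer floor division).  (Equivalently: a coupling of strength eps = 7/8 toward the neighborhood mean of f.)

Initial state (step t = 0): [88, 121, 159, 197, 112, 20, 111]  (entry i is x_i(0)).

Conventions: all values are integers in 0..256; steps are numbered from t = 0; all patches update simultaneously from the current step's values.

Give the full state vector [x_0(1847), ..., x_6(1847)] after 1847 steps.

Simulating step by step:
t=0: [88, 121, 159, 197, 112, 20, 111]
t=1: [132, 130, 87, 88, 136, 104, 119]
t=2: [131, 137, 134, 133, 137, 125, 131]
t=3: [137, 137, 137, 138, 137, 137, 137]
t=4: [137, 137, 137, 137, 137, 137, 137]
t=5: [137, 137, 137, 137, 137, 137, 137]

Answer: [137, 137, 137, 137, 137, 137, 137]
Key observation: The state at step 4, [137, 137, 137, 137, 137, 137, 137], reappears at step 5: the system is in a cycle of period 1 from step 4 on.  Therefore the state at step 1847 equals the state at step 4 + ((1847 - 4) mod 1) = 4, which is [137, 137, 137, 137, 137, 137, 137].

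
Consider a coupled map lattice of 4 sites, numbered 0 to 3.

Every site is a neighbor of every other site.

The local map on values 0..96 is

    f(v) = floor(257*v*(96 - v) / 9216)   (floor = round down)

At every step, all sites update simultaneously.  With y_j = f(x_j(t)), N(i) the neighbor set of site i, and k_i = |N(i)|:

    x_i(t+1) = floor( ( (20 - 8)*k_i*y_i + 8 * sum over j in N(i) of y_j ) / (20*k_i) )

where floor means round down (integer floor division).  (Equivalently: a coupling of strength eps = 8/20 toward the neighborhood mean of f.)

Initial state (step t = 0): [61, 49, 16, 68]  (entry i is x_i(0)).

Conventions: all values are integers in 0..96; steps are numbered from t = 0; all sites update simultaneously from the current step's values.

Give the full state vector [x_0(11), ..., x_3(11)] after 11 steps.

Answer: [60, 60, 60, 60]

Derivation:
t=0: [61, 49, 16, 68]
t=1: [55, 58, 44, 52]
t=2: [62, 61, 62, 62]
t=3: [58, 58, 58, 58]
t=4: [61, 61, 61, 61]
t=5: [59, 59, 59, 59]
t=6: [60, 60, 60, 60]
t=7: [60, 60, 60, 60]
t=8: [60, 60, 60, 60]
t=9: [60, 60, 60, 60]
t=10: [60, 60, 60, 60]
t=11: [60, 60, 60, 60]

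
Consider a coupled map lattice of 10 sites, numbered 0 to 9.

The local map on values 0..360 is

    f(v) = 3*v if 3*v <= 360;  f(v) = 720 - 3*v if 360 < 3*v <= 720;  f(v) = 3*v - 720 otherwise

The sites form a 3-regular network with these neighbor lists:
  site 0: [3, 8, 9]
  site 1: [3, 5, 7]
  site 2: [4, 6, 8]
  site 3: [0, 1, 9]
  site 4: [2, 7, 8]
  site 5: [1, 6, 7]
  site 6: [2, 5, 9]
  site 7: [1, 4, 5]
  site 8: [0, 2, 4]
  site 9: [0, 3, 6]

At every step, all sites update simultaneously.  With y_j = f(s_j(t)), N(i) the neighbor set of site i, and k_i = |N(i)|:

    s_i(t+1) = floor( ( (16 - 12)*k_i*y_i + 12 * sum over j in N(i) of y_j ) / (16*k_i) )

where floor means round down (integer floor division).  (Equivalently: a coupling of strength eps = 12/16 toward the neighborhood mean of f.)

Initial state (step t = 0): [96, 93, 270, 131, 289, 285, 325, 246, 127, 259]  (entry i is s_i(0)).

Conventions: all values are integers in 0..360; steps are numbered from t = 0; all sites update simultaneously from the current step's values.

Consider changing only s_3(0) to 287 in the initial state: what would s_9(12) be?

Answer: s_9(12) = 79
Key observation: This trace re-runs the system from the modified initial state.

Derivation:
t=0: [96, 93, 270, 287, 289, 285, 325, 246, 127, 259]
t=1: [206, 143, 207, 191, 148, 171, 134, 144, 216, 185]
t=2: [121, 233, 191, 176, 183, 276, 197, 265, 137, 183]
t=3: [257, 99, 189, 185, 175, 83, 138, 93, 246, 212]
t=4: [79, 247, 168, 149, 161, 282, 198, 255, 104, 151]
t=5: [272, 116, 222, 199, 202, 79, 183, 107, 250, 225]
t=6: [73, 257, 92, 153, 129, 269, 126, 255, 73, 108]
t=7: [255, 111, 292, 213, 218, 131, 257, 129, 261, 286]
t=8: [81, 268, 84, 149, 154, 261, 168, 264, 82, 78]
t=9: [249, 123, 243, 208, 207, 108, 191, 119, 249, 241]
t=10: [38, 282, 70, 119, 123, 294, 120, 282, 40, 68]
t=11: [198, 192, 260, 200, 201, 193, 234, 191, 198, 258]
t=12: [106, 138, 80, 111, 112, 112, 68, 137, 107, 79]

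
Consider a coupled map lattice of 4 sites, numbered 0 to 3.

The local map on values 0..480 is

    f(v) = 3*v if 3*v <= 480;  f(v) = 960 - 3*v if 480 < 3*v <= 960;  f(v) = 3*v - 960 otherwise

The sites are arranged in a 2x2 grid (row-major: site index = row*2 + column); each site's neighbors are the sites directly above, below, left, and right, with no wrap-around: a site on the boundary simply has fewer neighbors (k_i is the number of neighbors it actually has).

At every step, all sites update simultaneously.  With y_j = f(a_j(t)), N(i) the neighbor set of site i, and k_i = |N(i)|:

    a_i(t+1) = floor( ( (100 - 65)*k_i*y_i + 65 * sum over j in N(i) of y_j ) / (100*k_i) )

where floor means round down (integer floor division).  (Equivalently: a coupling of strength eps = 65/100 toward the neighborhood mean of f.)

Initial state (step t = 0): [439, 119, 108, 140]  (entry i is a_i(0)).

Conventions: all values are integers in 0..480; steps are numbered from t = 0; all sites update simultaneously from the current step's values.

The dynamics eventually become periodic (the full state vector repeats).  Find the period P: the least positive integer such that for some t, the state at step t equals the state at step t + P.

Answer: 6
Key observation: The state at step 71, [435, 436, 457, 455], reappears at step 77 — and no state repeats earlier — so the cycle the system enters has period 6.

Derivation:
t=0: [439, 119, 108, 140]
t=1: [346, 377, 365, 368]
t=2: [126, 132, 119, 149]
t=3: [377, 406, 393, 401]
t=4: [214, 224, 211, 240]
t=5: [311, 282, 295, 283]
t=6: [70, 84, 71, 100]
t=7: [224, 253, 240, 256]
t=8: [244, 226, 240, 210]
t=9: [249, 280, 265, 285]
t=10: [167, 145, 161, 129]
t=11: [457, 427, 441, 431]
t=12: [366, 354, 368, 338]
t=13: [128, 98, 112, 98]
t=14: [339, 323, 337, 307]
t=15: [39, 34, 49, 33]
t=16: [121, 105, 121, 115]
t=17: [347, 340, 357, 341]
t=18: [83, 67, 85, 77]
t=19: [235, 226, 245, 229]
t=20: [254, 270, 250, 260]
t=21: [186, 175, 196, 180]
t=22: [402, 419, 397, 409]
t=23: [257, 270, 247, 265]
t=24: [186, 167, 191, 177]
t=25: [415, 430, 405, 425]
t=26: [289, 310, 284, 300]
t=27: [77, 60, 87, 65]
t=28: [224, 201, 229, 211]
t=29: [305, 324, 295, 319]
t=30: [44, 19, 41, 29]
t=31: [104, 91, 114, 88]
t=32: [309, 282, 306, 292]
t=33: [62, 77, 52, 80]
t=34: [190, 219, 193, 209]
t=35: [358, 341, 368, 338]
t=36: [107, 76, 105, 86]
t=37: [288, 267, 298, 266]
t=38: [106, 139, 106, 129]
t=39: [350, 375, 340, 374]
t=40: [104, 139, 102, 129]
t=41: [344, 373, 334, 370]
t=42: [90, 127, 86, 117]
t=43: [302, 335, 292, 330]
t=44: [60, 43, 56, 52]
t=45: [159, 154, 168, 151]
t=46: [465, 463, 461, 456]
t=47: [429, 424, 422, 419]
t=48: [315, 312, 309, 304]
t=49: [23, 28, 32, 35]
t=50: [82, 85, 90, 95]
t=51: [256, 261, 267, 270]
t=52: [176, 173, 166, 161]
t=53: [444, 449, 457, 460]
t=54: [389, 392, 401, 406]
t=55: [221, 226, 236, 239]
t=56: [277, 274, 263, 258]
t=57: [145, 150, 162, 165]
t=58: [452, 450, 458, 463]
t=59: [399, 404, 413, 411]
t=60: [255, 253, 263, 268]
t=61: [189, 184, 173, 175]
t=62: [413, 411, 423, 428]
t=63: [286, 291, 304, 302]
t=64: [79, 81, 67, 62]
t=65: [227, 222, 207, 209]
t=66: [303, 301, 317, 322]
t=67: [39, 38, 21, 23]
t=68: [98, 100, 82, 81]
t=69: [280, 279, 260, 262]
t=70: [140, 138, 158, 159]
t=71: [435, 436, 457, 455]
t=72: [367, 365, 387, 388]
t=73: [158, 159, 182, 180]
t=74: [455, 457, 435, 436]
t=75: [387, 388, 365, 367]
t=76: [180, 182, 158, 159]
t=77: [435, 436, 457, 455]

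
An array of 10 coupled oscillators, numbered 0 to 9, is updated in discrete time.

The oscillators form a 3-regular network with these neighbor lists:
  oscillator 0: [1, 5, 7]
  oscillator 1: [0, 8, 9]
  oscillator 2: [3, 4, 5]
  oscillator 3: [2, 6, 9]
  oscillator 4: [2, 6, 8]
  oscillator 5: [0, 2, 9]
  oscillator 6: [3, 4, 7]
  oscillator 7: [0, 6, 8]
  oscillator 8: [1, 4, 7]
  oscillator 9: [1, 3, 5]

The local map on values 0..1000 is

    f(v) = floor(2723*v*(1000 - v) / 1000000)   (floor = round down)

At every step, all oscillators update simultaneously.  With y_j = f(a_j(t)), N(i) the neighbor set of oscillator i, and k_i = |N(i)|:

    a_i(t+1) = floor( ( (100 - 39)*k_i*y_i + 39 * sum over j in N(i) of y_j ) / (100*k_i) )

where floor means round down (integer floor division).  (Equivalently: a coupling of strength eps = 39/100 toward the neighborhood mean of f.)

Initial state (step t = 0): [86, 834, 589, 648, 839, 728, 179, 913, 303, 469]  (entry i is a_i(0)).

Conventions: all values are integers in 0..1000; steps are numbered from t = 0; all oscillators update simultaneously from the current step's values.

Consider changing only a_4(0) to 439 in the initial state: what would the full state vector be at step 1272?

Answer: [633, 633, 633, 633, 633, 633, 633, 633, 633, 633]
Key observation: The state at step 10, [633, 633, 633, 633, 633, 633, 633, 633, 633, 633], reappears at step 12: the system is in a cycle of period 2 from step 10 on.  Therefore the state at step 1272 equals the state at step 10 + ((1272 - 10) mod 2) = 10, which is [633, 633, 633, 633, 633, 633, 633, 633, 633, 633].

Derivation:
t=0: [86, 834, 589, 648, 439, 728, 179, 913, 303, 469]
t=1: [277, 420, 639, 604, 621, 530, 439, 286, 514, 613]
t=2: [579, 647, 639, 649, 647, 649, 648, 585, 656, 652]
t=3: [651, 625, 625, 620, 621, 626, 626, 649, 621, 618]
t=4: [623, 636, 638, 640, 639, 635, 635, 624, 637, 640]
t=5: [636, 630, 628, 627, 628, 631, 631, 636, 630, 627]
t=6: [631, 633, 635, 635, 635, 634, 634, 631, 633, 635]
t=7: [633, 632, 631, 631, 631, 631, 631, 633, 632, 631]
t=8: [632, 633, 634, 634, 633, 633, 633, 632, 633, 633]
t=9: [632, 632, 631, 631, 631, 632, 632, 632, 632, 631]
t=10: [633, 633, 633, 633, 633, 633, 633, 633, 633, 633]
t=11: [632, 632, 632, 632, 632, 632, 632, 632, 632, 632]
t=12: [633, 633, 633, 633, 633, 633, 633, 633, 633, 633]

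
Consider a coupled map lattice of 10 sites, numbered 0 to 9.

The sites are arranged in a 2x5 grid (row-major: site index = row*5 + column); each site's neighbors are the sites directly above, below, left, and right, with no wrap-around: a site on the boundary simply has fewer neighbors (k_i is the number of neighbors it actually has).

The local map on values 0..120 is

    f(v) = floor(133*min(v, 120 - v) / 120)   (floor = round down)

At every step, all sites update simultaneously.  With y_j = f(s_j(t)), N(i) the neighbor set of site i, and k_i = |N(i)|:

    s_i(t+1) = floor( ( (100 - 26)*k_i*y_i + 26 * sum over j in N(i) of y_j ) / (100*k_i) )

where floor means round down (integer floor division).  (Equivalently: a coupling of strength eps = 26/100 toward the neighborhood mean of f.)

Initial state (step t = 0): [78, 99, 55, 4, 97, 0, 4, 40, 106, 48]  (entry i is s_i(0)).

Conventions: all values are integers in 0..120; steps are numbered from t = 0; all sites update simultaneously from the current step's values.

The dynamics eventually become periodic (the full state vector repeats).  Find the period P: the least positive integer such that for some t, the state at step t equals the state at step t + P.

Simulating step by step:
t=0: [78, 99, 55, 4, 97, 0, 4, 40, 106, 48]
t=1: [37, 26, 50, 11, 25, 6, 8, 39, 19, 44]
t=2: [34, 29, 47, 17, 27, 10, 12, 39, 24, 41]
t=3: [32, 32, 46, 22, 29, 14, 17, 39, 28, 40]
t=4: [32, 34, 45, 27, 32, 17, 21, 40, 32, 40]
t=5: [33, 36, 45, 31, 35, 20, 25, 41, 36, 41]
t=6: [34, 38, 46, 36, 38, 24, 29, 43, 39, 43]
t=7: [36, 41, 48, 40, 42, 28, 33, 45, 43, 45]
t=8: [38, 44, 51, 45, 46, 32, 37, 48, 47, 48]
t=9: [41, 47, 54, 49, 50, 36, 42, 52, 51, 52]
t=10: [45, 51, 57, 54, 55, 40, 46, 56, 56, 56]
t=11: [49, 55, 61, 59, 60, 45, 51, 61, 61, 61]
t=12: [54, 59, 64, 65, 65, 50, 56, 64, 65, 65]
t=13: [59, 63, 62, 60, 60, 56, 61, 61, 60, 60]
t=14: [64, 63, 64, 65, 66, 62, 64, 65, 65, 66]
t=15: [62, 62, 61, 60, 59, 63, 62, 60, 59, 59]
t=16: [63, 64, 65, 65, 65, 63, 64, 65, 65, 65]
t=17: [62, 61, 60, 60, 60, 62, 61, 60, 60, 60]
t=18: [64, 65, 65, 66, 66, 64, 65, 65, 66, 66]
t=19: [61, 60, 59, 59, 59, 61, 60, 59, 59, 59]
t=20: [65, 65, 65, 65, 65, 65, 65, 65, 65, 65]
t=21: [60, 60, 60, 60, 60, 60, 60, 60, 60, 60]
t=22: [66, 66, 66, 66, 66, 66, 66, 66, 66, 66]
t=23: [59, 59, 59, 59, 59, 59, 59, 59, 59, 59]
t=24: [65, 65, 65, 65, 65, 65, 65, 65, 65, 65]

Answer: 4
Key observation: The state at step 20, [65, 65, 65, 65, 65, 65, 65, 65, 65, 65], reappears at step 24 — and no state repeats earlier — so the cycle the system enters has period 4.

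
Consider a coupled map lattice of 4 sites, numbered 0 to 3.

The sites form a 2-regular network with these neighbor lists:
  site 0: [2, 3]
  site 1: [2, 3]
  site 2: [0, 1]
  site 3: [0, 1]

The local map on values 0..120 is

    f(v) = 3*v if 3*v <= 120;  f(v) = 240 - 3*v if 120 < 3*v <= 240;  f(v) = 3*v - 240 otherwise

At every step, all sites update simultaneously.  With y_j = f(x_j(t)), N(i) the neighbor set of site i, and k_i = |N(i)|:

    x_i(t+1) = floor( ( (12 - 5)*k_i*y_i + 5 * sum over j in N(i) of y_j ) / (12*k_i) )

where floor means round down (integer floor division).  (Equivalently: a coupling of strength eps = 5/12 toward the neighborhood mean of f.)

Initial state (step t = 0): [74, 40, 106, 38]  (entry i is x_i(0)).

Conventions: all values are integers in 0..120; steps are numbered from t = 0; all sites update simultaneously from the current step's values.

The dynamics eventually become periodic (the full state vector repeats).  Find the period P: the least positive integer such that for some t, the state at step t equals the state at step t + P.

Answer: 4
Key observation: The state at step 26, [57, 57, 57, 57], reappears at step 30 — and no state repeats earlier — so the cycle the system enters has period 4.

Derivation:
t=0: [74, 40, 106, 38]
t=1: [50, 110, 74, 95]
t=2: [65, 65, 48, 63]
t=3: [56, 56, 74, 48]
t=4: [65, 65, 40, 86]
t=5: [55, 55, 88, 29]
t=6: [66, 66, 45, 82]
t=7: [47, 47, 78, 21]
t=8: [72, 72, 44, 78]
t=9: [37, 37, 73, 13]
t=10: [77, 77, 58, 69]
t=11: [25, 25, 42, 23]
t=12: [81, 81, 97, 71]
t=13: [18, 18, 31, 17]
t=14: [61, 61, 76, 52]
t=15: [53, 53, 30, 72]
t=16: [71, 71, 86, 47]
t=17: [40, 40, 21, 69]
t=18: [90, 90, 86, 69]
t=19: [28, 28, 23, 31]
t=20: [82, 82, 75, 89]
t=21: [12, 12, 11, 18]
t=22: [39, 39, 34, 46]
t=23: [110, 110, 108, 108]
t=24: [87, 87, 86, 86]
t=25: [19, 19, 19, 19]
t=26: [57, 57, 57, 57]
t=27: [69, 69, 69, 69]
t=28: [33, 33, 33, 33]
t=29: [99, 99, 99, 99]
t=30: [57, 57, 57, 57]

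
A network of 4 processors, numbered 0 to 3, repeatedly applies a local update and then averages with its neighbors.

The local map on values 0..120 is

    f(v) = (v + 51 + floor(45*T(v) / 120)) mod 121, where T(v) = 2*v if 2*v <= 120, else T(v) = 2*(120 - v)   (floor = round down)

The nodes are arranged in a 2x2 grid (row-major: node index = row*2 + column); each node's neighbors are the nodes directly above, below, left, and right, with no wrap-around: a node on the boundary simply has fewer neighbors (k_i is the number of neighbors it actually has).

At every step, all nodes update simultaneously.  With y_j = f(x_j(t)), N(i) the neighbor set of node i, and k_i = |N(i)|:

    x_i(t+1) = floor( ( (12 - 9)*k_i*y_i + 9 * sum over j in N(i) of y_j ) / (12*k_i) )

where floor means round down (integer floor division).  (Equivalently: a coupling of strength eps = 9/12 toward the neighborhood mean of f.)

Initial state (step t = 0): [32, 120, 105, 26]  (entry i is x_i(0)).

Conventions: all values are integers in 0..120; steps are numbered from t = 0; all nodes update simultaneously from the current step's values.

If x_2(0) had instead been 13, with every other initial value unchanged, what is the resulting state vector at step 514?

Simulating step by step:
t=0: [32, 120, 13, 26]
t=1: [72, 88, 94, 70]
t=2: [41, 38, 38, 41]
t=3: [88, 30, 30, 88]
t=4: [87, 57, 57, 87]
t=5: [32, 38, 38, 32]
t=6: [114, 109, 109, 114]
t=7: [47, 47, 47, 47]
t=8: [12, 12, 12, 12]
t=9: [72, 72, 72, 72]
t=10: [38, 38, 38, 38]
t=11: [117, 117, 117, 117]
t=12: [49, 49, 49, 49]
t=13: [15, 15, 15, 15]
t=14: [77, 77, 77, 77]
t=15: [39, 39, 39, 39]
t=16: [119, 119, 119, 119]
t=17: [49, 49, 49, 49]

Answer: [77, 77, 77, 77]
Key observation: The state at step 12, [49, 49, 49, 49], reappears at step 17: the system is in a cycle of period 5 from step 12 on.  Therefore the state at step 514 equals the state at step 12 + ((514 - 12) mod 5) = 14, which is [77, 77, 77, 77].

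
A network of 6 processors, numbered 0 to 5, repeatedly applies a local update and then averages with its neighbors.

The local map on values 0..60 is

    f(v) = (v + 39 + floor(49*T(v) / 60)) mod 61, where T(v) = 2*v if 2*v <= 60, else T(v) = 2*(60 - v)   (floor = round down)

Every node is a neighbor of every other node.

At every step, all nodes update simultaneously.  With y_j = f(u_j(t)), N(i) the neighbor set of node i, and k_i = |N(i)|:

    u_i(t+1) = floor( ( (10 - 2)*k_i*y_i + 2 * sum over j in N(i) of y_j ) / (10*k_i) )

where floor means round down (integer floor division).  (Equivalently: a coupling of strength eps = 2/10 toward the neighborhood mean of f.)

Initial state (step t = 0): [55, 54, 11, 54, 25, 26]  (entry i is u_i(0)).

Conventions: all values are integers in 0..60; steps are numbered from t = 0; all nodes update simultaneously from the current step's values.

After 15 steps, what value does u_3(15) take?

Answer: u_3(15) = 46

Derivation:
t=0: [55, 54, 11, 54, 25, 26]
t=1: [39, 39, 13, 39, 41, 43]
t=2: [49, 49, 19, 49, 48, 47]
t=3: [43, 43, 31, 43, 44, 45]
t=4: [48, 48, 54, 48, 48, 47]
t=5: [44, 44, 41, 44, 44, 45]
t=6: [48, 48, 49, 48, 48, 47]
t=7: [45, 45, 44, 45, 45, 45]
t=8: [47, 47, 47, 47, 47, 47]
t=9: [46, 46, 46, 46, 46, 46]
t=10: [46, 46, 46, 46, 46, 46]
t=11: [46, 46, 46, 46, 46, 46]
t=12: [46, 46, 46, 46, 46, 46]
t=13: [46, 46, 46, 46, 46, 46]
t=14: [46, 46, 46, 46, 46, 46]
t=15: [46, 46, 46, 46, 46, 46]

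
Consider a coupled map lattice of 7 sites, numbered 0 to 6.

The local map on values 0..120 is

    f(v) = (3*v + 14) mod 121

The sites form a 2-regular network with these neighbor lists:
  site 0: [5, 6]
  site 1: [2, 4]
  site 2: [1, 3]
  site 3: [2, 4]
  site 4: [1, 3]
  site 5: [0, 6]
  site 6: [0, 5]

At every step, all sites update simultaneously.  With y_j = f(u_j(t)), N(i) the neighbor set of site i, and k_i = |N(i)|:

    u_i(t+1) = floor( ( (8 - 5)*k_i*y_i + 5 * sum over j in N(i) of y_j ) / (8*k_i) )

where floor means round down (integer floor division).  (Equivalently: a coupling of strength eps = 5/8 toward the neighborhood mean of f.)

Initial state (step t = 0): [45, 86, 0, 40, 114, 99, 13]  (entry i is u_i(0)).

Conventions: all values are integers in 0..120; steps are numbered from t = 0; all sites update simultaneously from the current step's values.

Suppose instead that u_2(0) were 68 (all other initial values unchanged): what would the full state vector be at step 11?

Answer: [49, 50, 35, 44, 41, 50, 50]
Key observation: This trace re-runs the system from the modified initial state.

Derivation:
t=0: [45, 86, 68, 40, 114, 99, 13]
t=1: [48, 77, 49, 70, 56, 51, 50]
t=2: [41, 32, 48, 70, 56, 42, 42]
t=3: [17, 71, 80, 69, 89, 18, 18]
t=4: [66, 55, 68, 53, 79, 67, 67]
t=5: [92, 54, 70, 52, 37, 93, 93]
t=6: [49, 54, 71, 51, 34, 50, 50]
t=7: [41, 90, 71, 86, 75, 42, 42]
t=8: [17, 85, 62, 81, 66, 18, 18]
t=9: [66, 63, 42, 58, 47, 67, 67]
t=10: [92, 47, 53, 41, 59, 93, 93]
t=11: [49, 50, 35, 44, 41, 50, 50]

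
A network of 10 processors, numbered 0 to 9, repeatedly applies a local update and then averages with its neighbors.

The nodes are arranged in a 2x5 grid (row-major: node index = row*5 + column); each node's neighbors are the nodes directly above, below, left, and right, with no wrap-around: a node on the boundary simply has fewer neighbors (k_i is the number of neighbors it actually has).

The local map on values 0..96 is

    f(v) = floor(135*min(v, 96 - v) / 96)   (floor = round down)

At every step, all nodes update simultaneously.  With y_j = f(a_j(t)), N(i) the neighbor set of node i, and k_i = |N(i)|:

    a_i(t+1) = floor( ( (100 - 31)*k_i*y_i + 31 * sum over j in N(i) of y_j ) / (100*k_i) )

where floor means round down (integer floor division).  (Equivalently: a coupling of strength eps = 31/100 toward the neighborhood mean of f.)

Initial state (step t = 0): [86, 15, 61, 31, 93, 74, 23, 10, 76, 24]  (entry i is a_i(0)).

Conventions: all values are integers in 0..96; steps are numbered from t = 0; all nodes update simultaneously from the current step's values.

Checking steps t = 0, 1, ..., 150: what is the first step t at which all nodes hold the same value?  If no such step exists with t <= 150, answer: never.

Answer: 26
Key observation: Synchronization is absorbing here: once all nodes are equal they stay equal, and step 26 is the first all-equal step.

Derivation:
t=0: [86, 15, 61, 31, 93, 74, 23, 10, 76, 24]  (not all equal)
t=1: [17, 24, 41, 38, 14, 27, 28, 20, 28, 27]  (not all equal)
t=2: [26, 35, 51, 48, 27, 35, 37, 33, 39, 34]  (not all equal)
t=3: [40, 49, 60, 62, 43, 47, 50, 49, 53, 46]  (not all equal)
t=4: [59, 63, 52, 49, 58, 64, 64, 63, 59, 62]  (not all equal)
t=5: [49, 48, 58, 62, 54, 46, 45, 48, 52, 48]  (not all equal)
t=6: [65, 65, 55, 50, 58, 64, 63, 64, 60, 64]  (not all equal)
t=7: [43, 44, 55, 60, 53, 44, 45, 46, 50, 47]  (not all equal)
t=8: [60, 60, 57, 53, 59, 61, 62, 63, 62, 64]  (not all equal)
t=9: [49, 50, 53, 57, 52, 48, 47, 47, 48, 46]  (not all equal)
t=10: [65, 64, 60, 56, 60, 66, 65, 65, 65, 64]  (not all equal)
t=11: [43, 45, 49, 53, 50, 42, 43, 43, 44, 45]  (not all equal)
t=12: [60, 62, 64, 61, 63, 59, 60, 60, 61, 62]  (not all equal)
t=13: [49, 47, 46, 48, 46, 51, 49, 49, 48, 47]  (not all equal)
t=14: [65, 65, 64, 66, 64, 63, 65, 65, 66, 65]  (not all equal)
t=15: [43, 43, 44, 42, 44, 45, 43, 43, 42, 43]  (not all equal)
t=16: [60, 60, 60, 59, 60, 62, 60, 60, 59, 60]  (not all equal)
t=17: [49, 50, 50, 51, 50, 47, 49, 50, 51, 50]  (not all equal)
t=18: [65, 64, 63, 63, 63, 66, 65, 64, 63, 63]  (not all equal)
t=19: [43, 44, 45, 46, 46, 42, 43, 45, 45, 46]  (not all equal)
t=20: [60, 61, 62, 63, 64, 59, 60, 62, 63, 63]  (not all equal)
t=21: [50, 49, 47, 46, 45, 51, 49, 47, 46, 45]  (not all equal)
t=22: [64, 65, 65, 64, 63, 63, 65, 65, 64, 63]  (not all equal)
t=23: [44, 43, 43, 44, 45, 45, 43, 43, 44, 45]  (not all equal)
t=24: [61, 60, 60, 61, 62, 62, 60, 60, 61, 62]  (not all equal)
t=25: [48, 49, 49, 48, 47, 47, 49, 49, 48, 47]  (not all equal)
t=26: [66, 66, 66, 66, 66, 66, 66, 66, 66, 66]  (all equal)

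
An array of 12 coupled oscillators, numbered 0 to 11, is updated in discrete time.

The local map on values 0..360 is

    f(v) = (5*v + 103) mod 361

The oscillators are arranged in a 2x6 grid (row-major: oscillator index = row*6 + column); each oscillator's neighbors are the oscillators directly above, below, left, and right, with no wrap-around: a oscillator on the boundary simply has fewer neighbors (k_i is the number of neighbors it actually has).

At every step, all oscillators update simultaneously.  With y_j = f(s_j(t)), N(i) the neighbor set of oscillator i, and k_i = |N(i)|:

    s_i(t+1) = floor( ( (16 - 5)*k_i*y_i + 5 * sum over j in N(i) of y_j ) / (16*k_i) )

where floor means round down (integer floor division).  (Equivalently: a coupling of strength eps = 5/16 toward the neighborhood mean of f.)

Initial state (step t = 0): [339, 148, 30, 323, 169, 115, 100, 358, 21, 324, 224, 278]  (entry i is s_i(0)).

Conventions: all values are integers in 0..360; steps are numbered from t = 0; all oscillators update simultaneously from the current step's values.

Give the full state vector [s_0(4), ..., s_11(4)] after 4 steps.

Answer: [278, 95, 46, 34, 173, 89, 173, 64, 225, 121, 265, 280]

Derivation:
t=0: [339, 148, 30, 323, 169, 115, 100, 358, 21, 324, 224, 278]
t=1: [300, 155, 236, 267, 231, 260, 235, 119, 207, 256, 153, 105]
t=2: [164, 179, 196, 314, 205, 289, 211, 273, 125, 264, 177, 256]
t=3: [193, 213, 53, 197, 93, 125, 86, 53, 42, 285, 254, 264]
t=4: [278, 95, 46, 34, 173, 89, 173, 64, 225, 121, 265, 280]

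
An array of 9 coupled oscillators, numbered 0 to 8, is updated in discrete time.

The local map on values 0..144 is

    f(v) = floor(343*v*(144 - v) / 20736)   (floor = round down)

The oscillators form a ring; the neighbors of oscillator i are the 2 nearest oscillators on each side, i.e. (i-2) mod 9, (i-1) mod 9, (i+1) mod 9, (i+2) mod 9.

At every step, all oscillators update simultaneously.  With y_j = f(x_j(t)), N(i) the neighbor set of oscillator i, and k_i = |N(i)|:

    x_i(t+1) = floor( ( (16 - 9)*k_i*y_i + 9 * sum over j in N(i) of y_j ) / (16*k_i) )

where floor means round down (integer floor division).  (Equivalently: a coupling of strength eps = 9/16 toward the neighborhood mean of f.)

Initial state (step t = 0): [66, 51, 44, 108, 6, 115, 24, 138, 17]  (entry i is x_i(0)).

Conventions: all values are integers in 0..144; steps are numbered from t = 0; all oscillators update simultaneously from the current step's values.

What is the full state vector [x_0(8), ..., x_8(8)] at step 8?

Answer: [83, 83, 83, 83, 83, 83, 83, 83, 83]

Derivation:
t=0: [66, 51, 44, 108, 6, 115, 24, 138, 17]
t=1: [65, 70, 65, 58, 39, 43, 36, 36, 46]
t=2: [79, 82, 81, 79, 71, 70, 66, 69, 74]
t=3: [84, 84, 84, 84, 84, 84, 85, 84, 84]
t=4: [83, 83, 83, 83, 82, 82, 82, 82, 82]
t=5: [83, 83, 83, 83, 83, 83, 84, 83, 83]
t=6: [83, 83, 83, 83, 83, 83, 83, 83, 83]
t=7: [83, 83, 83, 83, 83, 83, 83, 83, 83]
t=8: [83, 83, 83, 83, 83, 83, 83, 83, 83]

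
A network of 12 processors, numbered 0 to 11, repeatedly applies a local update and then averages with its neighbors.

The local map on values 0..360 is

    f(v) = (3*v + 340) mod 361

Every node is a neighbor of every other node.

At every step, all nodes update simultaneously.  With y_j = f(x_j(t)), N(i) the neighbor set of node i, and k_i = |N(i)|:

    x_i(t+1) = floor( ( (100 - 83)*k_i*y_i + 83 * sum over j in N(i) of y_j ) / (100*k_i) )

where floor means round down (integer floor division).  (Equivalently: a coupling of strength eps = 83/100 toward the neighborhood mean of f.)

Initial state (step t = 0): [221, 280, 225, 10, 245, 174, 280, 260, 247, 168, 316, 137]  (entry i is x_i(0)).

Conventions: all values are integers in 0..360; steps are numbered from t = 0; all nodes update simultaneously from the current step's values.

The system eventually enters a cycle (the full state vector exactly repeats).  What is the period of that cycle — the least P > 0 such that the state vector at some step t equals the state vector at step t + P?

Simulating step by step:
t=0: [221, 280, 225, 10, 245, 174, 280, 260, 247, 168, 316, 137]
t=1: [179, 161, 180, 153, 185, 165, 161, 156, 186, 164, 171, 155]
t=2: [125, 120, 125, 117, 126, 121, 120, 118, 127, 120, 122, 118]
t=3: [344, 343, 344, 342, 345, 343, 343, 342, 345, 343, 343, 342]
t=4: [286, 286, 286, 286, 287, 286, 286, 286, 287, 286, 286, 286]
t=5: [115, 115, 115, 115, 115, 115, 115, 115, 115, 115, 115, 115]
t=6: [324, 324, 324, 324, 324, 324, 324, 324, 324, 324, 324, 324]
t=7: [229, 229, 229, 229, 229, 229, 229, 229, 229, 229, 229, 229]
t=8: [305, 305, 305, 305, 305, 305, 305, 305, 305, 305, 305, 305]
t=9: [172, 172, 172, 172, 172, 172, 172, 172, 172, 172, 172, 172]
t=10: [134, 134, 134, 134, 134, 134, 134, 134, 134, 134, 134, 134]
t=11: [20, 20, 20, 20, 20, 20, 20, 20, 20, 20, 20, 20]
t=12: [39, 39, 39, 39, 39, 39, 39, 39, 39, 39, 39, 39]
t=13: [96, 96, 96, 96, 96, 96, 96, 96, 96, 96, 96, 96]
t=14: [267, 267, 267, 267, 267, 267, 267, 267, 267, 267, 267, 267]
t=15: [58, 58, 58, 58, 58, 58, 58, 58, 58, 58, 58, 58]
t=16: [153, 153, 153, 153, 153, 153, 153, 153, 153, 153, 153, 153]
t=17: [77, 77, 77, 77, 77, 77, 77, 77, 77, 77, 77, 77]
t=18: [210, 210, 210, 210, 210, 210, 210, 210, 210, 210, 210, 210]
t=19: [248, 248, 248, 248, 248, 248, 248, 248, 248, 248, 248, 248]
t=20: [1, 1, 1, 1, 1, 1, 1, 1, 1, 1, 1, 1]
t=21: [343, 343, 343, 343, 343, 343, 343, 343, 343, 343, 343, 343]
t=22: [286, 286, 286, 286, 286, 286, 286, 286, 286, 286, 286, 286]
t=23: [115, 115, 115, 115, 115, 115, 115, 115, 115, 115, 115, 115]

Answer: 18
Key observation: The state at step 5, [115, 115, 115, 115, 115, 115, 115, 115, 115, 115, 115, 115], reappears at step 23 — and no state repeats earlier — so the cycle the system enters has period 18.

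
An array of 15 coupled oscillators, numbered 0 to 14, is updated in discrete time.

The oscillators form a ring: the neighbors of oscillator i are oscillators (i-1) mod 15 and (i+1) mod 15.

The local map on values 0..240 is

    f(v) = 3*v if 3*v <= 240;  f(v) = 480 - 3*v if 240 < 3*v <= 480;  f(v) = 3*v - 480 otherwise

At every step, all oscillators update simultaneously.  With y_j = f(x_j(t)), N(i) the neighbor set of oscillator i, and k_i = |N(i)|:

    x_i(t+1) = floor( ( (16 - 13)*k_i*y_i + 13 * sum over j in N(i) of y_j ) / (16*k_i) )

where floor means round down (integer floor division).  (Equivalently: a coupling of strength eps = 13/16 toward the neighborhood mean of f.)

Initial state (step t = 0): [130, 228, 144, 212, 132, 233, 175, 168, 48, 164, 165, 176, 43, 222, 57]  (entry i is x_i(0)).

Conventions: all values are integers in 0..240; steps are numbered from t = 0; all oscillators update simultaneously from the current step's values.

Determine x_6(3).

Simulating step by step:
t=0: [130, 228, 144, 212, 132, 233, 175, 168, 48, 164, 165, 176, 43, 222, 57]
t=1: [169, 94, 155, 82, 168, 93, 107, 81, 41, 66, 27, 67, 119, 156, 144]
t=2: [105, 54, 178, 59, 181, 112, 207, 159, 199, 120, 177, 120, 109, 71, 24]
t=3: [126, 119, 147, 80, 142, 109, 86, 105, 71, 90, 107, 105, 163, 131, 167]

Answer: x_6(3) = 86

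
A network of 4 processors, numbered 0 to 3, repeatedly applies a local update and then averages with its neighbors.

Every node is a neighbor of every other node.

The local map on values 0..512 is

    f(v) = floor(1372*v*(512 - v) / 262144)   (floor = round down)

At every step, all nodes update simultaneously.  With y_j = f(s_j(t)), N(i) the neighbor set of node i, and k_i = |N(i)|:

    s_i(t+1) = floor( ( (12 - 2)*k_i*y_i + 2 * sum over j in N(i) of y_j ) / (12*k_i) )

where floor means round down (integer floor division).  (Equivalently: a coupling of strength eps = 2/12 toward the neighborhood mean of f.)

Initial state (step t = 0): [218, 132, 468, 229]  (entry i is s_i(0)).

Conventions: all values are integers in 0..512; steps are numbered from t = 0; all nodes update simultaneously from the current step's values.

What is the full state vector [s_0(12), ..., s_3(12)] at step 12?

Answer: [320, 320, 320, 320]

Derivation:
t=0: [218, 132, 468, 229]
t=1: [318, 261, 141, 321]
t=2: [320, 335, 282, 318]
t=3: [321, 312, 335, 322]
t=4: [319, 324, 312, 319]
t=5: [322, 318, 325, 322]
t=6: [320, 321, 318, 320]
t=7: [321, 320, 321, 321]
t=8: [320, 320, 320, 320]
t=9: [321, 321, 321, 321]
t=10: [320, 320, 320, 320]
t=11: [321, 321, 321, 321]
t=12: [320, 320, 320, 320]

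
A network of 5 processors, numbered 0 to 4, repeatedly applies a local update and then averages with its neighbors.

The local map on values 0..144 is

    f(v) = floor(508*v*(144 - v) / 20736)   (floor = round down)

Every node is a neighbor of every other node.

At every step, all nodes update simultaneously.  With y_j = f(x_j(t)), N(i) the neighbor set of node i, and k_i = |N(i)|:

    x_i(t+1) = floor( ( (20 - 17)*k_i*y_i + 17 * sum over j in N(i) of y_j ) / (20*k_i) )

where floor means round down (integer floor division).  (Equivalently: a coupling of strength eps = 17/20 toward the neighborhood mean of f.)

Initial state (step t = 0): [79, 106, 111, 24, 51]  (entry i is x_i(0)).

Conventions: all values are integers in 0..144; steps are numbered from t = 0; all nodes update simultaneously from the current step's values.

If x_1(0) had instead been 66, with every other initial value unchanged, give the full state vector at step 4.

Answer: [96, 96, 96, 96, 96]
Key observation: This trace re-runs the system from the modified initial state.

Derivation:
t=0: [79, 66, 111, 24, 51]
t=1: [103, 103, 106, 107, 104]
t=2: [100, 100, 100, 100, 100]
t=3: [107, 107, 107, 107, 107]
t=4: [96, 96, 96, 96, 96]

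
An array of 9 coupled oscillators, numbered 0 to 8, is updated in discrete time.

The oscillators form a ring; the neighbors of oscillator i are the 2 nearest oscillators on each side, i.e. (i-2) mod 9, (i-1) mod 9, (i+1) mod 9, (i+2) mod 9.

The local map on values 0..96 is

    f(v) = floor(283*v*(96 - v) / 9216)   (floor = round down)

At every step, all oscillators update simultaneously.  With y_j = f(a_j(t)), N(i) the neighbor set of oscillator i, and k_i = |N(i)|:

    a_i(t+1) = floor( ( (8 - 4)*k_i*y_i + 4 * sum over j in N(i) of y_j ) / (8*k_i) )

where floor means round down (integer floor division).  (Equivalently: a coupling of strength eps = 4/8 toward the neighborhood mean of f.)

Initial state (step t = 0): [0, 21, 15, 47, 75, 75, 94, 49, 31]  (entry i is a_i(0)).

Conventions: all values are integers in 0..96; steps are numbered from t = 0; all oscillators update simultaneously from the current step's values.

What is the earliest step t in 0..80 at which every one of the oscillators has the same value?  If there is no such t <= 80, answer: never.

Simulating step by step:
t=0: [0, 21, 15, 47, 75, 75, 94, 49, 31]  (not all equal)
t=1: [27, 45, 39, 57, 44, 48, 30, 49, 45]  (not all equal)
t=2: [63, 67, 67, 68, 68, 68, 65, 67, 67]  (not all equal)
t=3: [61, 59, 59, 58, 58, 58, 59, 59, 59]  (not all equal)
t=4: [66, 66, 66, 67, 67, 67, 67, 66, 66]  (not all equal)
t=5: [60, 59, 59, 59, 59, 59, 59, 59, 59]  (not all equal)
t=6: [66, 66, 66, 67, 67, 67, 67, 66, 66]  (not all equal)

Answer: never
Key observation: The state at step 4 reappears at step 6 — the system is in a cycle of period 2 from step 4 on.  No step 0..6 is synchronized, and the cycle repeats forever, so no step up to 80 (or ever) has all oscillators equal.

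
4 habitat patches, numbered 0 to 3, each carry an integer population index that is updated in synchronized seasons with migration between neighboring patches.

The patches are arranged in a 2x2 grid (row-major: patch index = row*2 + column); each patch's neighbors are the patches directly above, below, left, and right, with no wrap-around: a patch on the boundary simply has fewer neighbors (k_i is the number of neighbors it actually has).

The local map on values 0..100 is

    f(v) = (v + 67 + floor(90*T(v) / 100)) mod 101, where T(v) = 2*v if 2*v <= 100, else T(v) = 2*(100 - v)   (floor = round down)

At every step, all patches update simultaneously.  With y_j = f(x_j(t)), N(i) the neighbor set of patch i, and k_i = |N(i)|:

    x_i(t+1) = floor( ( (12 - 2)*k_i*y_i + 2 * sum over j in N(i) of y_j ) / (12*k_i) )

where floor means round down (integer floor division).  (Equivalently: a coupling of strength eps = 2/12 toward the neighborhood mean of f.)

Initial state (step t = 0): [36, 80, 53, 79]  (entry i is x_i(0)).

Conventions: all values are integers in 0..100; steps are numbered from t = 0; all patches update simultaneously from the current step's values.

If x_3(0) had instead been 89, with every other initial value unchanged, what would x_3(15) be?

Answer: x_3(15) = 80
Key observation: This trace re-runs the system from the modified initial state.

Derivation:
t=0: [36, 80, 53, 89]
t=1: [62, 80, 13, 68]
t=2: [87, 83, 17, 82]
t=3: [71, 78, 23, 74]
t=4: [83, 83, 39, 81]
t=5: [78, 79, 75, 80]
t=6: [83, 82, 85, 82]
t=7: [79, 79, 78, 79]
t=8: [82, 82, 82, 82]
t=9: [80, 80, 80, 80]
t=10: [82, 82, 82, 82]
t=11: [80, 80, 80, 80]
t=12: [82, 82, 82, 82]
t=13: [80, 80, 80, 80]
t=14: [82, 82, 82, 82]
t=15: [80, 80, 80, 80]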